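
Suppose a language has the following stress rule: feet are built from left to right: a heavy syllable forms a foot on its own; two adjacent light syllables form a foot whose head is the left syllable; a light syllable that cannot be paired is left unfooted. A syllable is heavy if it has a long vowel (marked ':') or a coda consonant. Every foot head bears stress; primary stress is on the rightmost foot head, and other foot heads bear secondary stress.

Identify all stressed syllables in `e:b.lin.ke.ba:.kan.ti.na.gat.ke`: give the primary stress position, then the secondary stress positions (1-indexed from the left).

primary 8, secondary 1, 2, 4, 5, 6

Weights: 1 e:b H, 2 lin H, 3 ke L, 4 ba: H, 5 kan H, 6 ti L, 7 na L, 8 gat H, 9 ke L.
Parse left to right (heavy = foot alone; LL = one foot; stranded L unfooted): (ˈe:b) (ˈlin) ke (ˈba:) (ˈkan) (ˈti.na) (ˈgat) ke.
Foot heads: 1, 2, 4, 5, 6, 8.
Primary stress on the rightmost head = syllable 8.
Secondary stress on 1, 2, 4, 5, 6: ˌe:b.ˌlin.ke.ˌba:.ˌkan.ˌti.na.ˈgat.ke.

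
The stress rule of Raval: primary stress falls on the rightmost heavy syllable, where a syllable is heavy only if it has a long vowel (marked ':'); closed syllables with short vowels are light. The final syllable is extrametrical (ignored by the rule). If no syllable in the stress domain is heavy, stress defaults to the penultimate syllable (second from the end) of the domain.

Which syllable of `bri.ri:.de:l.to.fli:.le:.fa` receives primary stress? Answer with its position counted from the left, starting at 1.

The final syllable (7, fa) is extrametrical; the stress domain is syllables 1–6.
Weights: 1 bri L, 2 ri: H, 3 de:l H, 4 to L, 5 fli: H, 6 le: H.
Heavy syllables in the domain: 2, 3, 5, 6. The rightmost is syllable 6 (le:).
Primary stress: syllable 6 → bri.ri:.de:l.to.fli:.ˈle:.fa.

6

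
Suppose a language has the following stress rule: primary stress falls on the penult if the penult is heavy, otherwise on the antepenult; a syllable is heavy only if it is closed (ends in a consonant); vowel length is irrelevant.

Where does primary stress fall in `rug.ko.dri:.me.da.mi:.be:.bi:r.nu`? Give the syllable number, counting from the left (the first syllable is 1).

Weights: 7 be: L, 8 bi:r H, 9 nu L.
The penult (syllable 8, bi:r) is heavy, so it takes stress.
Primary stress: syllable 8 → rug.ko.dri:.me.da.mi:.be:.ˈbi:r.nu.

8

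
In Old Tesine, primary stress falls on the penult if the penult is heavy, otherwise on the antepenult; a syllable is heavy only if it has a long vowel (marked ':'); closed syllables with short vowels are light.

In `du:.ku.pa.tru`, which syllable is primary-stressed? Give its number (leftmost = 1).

Weights: 2 ku L, 3 pa L, 4 tru L.
The penult (syllable 3, pa) is light, so stress falls on the antepenult (syllable 2, ku).
Primary stress: syllable 2 → du:.ˈku.pa.tru.

2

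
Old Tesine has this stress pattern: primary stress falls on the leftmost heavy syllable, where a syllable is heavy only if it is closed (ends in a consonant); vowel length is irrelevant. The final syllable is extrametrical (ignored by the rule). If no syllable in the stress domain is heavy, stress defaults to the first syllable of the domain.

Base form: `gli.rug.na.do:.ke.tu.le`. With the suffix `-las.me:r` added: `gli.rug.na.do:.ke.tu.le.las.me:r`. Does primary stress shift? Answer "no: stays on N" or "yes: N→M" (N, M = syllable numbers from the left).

Base `gli.rug.na.do:.ke.tu.le` (7 syllables):
  The final syllable (7, le) is extrametrical; the stress domain is syllables 1–6.
  Weights: 1 gli L, 2 rug H, 3 na L, 4 do: L, 5 ke L, 6 tu L.
  Heavy syllables in the domain: 2. The leftmost is syllable 2 (rug).
  → primary stress on syllable 2.
Suffixed `gli.rug.na.do:.ke.tu.le.las.me:r` (9 syllables):
  The final syllable (9, me:r) is extrametrical; the stress domain is syllables 1–8.
  Weights: 1 gli L, 2 rug H, 3 na L, 4 do: L, 5 ke L, 6 tu L, 7 le L, 8 las H.
  Heavy syllables in the domain: 2, 8. The leftmost is syllable 2 (rug).
  → primary stress on syllable 2.

no: stays on 2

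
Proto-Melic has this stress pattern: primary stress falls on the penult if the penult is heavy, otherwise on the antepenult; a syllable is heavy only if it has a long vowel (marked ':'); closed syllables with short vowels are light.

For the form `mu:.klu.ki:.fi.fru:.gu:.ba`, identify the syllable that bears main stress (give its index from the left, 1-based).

Weights: 5 fru: H, 6 gu: H, 7 ba L.
The penult (syllable 6, gu:) is heavy, so it takes stress.
Primary stress: syllable 6 → mu:.klu.ki:.fi.fru:.ˈgu:.ba.

6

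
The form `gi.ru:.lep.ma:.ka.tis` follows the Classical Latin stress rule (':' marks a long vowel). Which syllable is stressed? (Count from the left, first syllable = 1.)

4

Classical Latin: stress the penult if heavy (long vowel or closed), else the antepenult.
Weights: 4 ma: H, 5 ka L, 6 tis H.
The penult (syllable 5, ka) is light, so stress falls on the antepenult (syllable 4, ma:).
Stress on syllable 4: gi.ru:.lep.ˈma:.ka.tis.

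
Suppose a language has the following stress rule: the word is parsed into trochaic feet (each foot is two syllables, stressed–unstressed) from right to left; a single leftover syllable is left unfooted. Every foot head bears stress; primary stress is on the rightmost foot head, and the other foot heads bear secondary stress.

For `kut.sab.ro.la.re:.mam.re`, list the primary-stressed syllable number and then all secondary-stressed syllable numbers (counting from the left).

Parse right to left into trochaic (ˈσσ) feet: kut (ˈsab.ro) (ˈla.re:) (ˈmam.re). Syllable 1 is left unfooted.
Foot heads (stressed positions): 2, 4, 6.
End Rule Rightmost: primary stress on the rightmost head = syllable 6.
Secondary stress on 2, 4: kut.ˌsab.ro.ˌla.re:.ˈmam.re.

primary 6, secondary 2, 4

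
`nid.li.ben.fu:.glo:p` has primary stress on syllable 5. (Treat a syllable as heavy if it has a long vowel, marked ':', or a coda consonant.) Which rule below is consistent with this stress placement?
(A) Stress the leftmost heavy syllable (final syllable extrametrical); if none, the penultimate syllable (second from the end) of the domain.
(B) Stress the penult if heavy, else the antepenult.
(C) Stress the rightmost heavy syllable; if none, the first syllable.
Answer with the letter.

C

Rule A → syllable 1 (observed: 5).
Rule B → syllable 4 (observed: 5).
Rule C → syllable 5 ✓.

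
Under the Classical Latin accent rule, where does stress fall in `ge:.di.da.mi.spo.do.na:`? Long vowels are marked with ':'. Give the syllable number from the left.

5

Classical Latin: stress the penult if heavy (long vowel or closed), else the antepenult.
Weights: 5 spo L, 6 do L, 7 na: H.
The penult (syllable 6, do) is light, so stress falls on the antepenult (syllable 5, spo).
Stress on syllable 5: ge:.di.da.mi.ˈspo.do.na:.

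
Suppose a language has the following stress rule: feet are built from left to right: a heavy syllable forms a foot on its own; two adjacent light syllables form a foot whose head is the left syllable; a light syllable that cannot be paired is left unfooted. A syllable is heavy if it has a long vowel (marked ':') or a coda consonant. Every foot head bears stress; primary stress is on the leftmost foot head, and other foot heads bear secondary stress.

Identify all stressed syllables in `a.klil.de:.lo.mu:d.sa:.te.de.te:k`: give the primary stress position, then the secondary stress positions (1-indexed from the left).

Weights: 1 a L, 2 klil H, 3 de: H, 4 lo L, 5 mu:d H, 6 sa: H, 7 te L, 8 de L, 9 te:k H.
Parse left to right (heavy = foot alone; LL = one foot; stranded L unfooted): a (ˈklil) (ˈde:) lo (ˈmu:d) (ˈsa:) (ˈte.de) (ˈte:k).
Foot heads: 2, 3, 5, 6, 7, 9.
Primary stress on the leftmost head = syllable 2.
Secondary stress on 3, 5, 6, 7, 9: a.ˈklil.ˌde:.lo.ˌmu:d.ˌsa:.ˌte.de.ˌte:k.

primary 2, secondary 3, 5, 6, 7, 9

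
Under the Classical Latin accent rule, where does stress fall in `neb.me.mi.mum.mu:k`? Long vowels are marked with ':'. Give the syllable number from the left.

Classical Latin: stress the penult if heavy (long vowel or closed), else the antepenult.
Weights: 3 mi L, 4 mum H, 5 mu:k H.
The penult (syllable 4, mum) is heavy, so it takes stress.
Stress on syllable 4: neb.me.mi.ˈmum.mu:k.

4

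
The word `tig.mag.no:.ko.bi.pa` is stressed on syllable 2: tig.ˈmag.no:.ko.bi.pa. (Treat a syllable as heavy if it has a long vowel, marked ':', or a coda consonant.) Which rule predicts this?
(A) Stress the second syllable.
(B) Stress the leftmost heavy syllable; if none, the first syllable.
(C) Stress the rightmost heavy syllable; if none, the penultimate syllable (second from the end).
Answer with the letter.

Rule A → syllable 2 ✓.
Rule B → syllable 1 (observed: 2).
Rule C → syllable 3 (observed: 2).

A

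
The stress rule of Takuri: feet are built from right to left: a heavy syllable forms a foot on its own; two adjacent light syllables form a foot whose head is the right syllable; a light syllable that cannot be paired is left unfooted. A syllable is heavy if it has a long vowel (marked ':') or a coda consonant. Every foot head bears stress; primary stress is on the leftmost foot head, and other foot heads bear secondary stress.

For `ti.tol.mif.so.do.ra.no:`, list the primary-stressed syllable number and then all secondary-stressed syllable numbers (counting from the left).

Weights: 1 ti L, 2 tol H, 3 mif H, 4 so L, 5 do L, 6 ra L, 7 no: H.
Parse right to left (heavy = foot alone; LL = one foot; stranded L unfooted): ti (ˈtol) (ˈmif) so (do.ˈra) (ˈno:).
Foot heads: 2, 3, 6, 7.
Primary stress on the leftmost head = syllable 2.
Secondary stress on 3, 6, 7: ti.ˈtol.ˌmif.so.do.ˌra.ˌno:.

primary 2, secondary 3, 6, 7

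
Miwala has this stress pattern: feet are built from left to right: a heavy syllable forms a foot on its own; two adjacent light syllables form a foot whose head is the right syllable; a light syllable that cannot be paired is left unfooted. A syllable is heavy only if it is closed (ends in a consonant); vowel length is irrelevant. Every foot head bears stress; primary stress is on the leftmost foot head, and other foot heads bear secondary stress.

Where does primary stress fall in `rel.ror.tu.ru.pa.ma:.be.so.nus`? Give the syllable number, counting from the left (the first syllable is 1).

1

Weights: 1 rel H, 2 ror H, 3 tu L, 4 ru L, 5 pa L, 6 ma: L, 7 be L, 8 so L, 9 nus H.
Parse left to right (heavy = foot alone; LL = one foot; stranded L unfooted): (ˈrel) (ˈror) (tu.ˈru) (pa.ˈma:) (be.ˈso) (ˈnus).
Foot heads: 1, 2, 4, 6, 8, 9.
Primary stress on the leftmost head = syllable 1.
Primary stress: syllable 1 → ˈrel.ror.tu.ru.pa.ma:.be.so.nus.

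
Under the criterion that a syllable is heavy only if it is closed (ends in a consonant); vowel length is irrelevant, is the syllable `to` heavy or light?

`to`: short vowel, open (no coda). Open (no coda) → light.

light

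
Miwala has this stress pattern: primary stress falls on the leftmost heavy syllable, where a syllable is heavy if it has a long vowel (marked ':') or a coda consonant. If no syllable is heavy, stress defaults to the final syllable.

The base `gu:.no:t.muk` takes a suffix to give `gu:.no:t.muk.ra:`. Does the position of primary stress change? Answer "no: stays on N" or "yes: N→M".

Base `gu:.no:t.muk` (3 syllables):
  Weights: 1 gu: H, 2 no:t H, 3 muk H.
  Heavy syllables in the domain: 1, 2, 3. The leftmost is syllable 1 (gu:).
  → primary stress on syllable 1.
Suffixed `gu:.no:t.muk.ra:` (4 syllables):
  Weights: 1 gu: H, 2 no:t H, 3 muk H, 4 ra: H.
  Heavy syllables in the domain: 1, 2, 3, 4. The leftmost is syllable 1 (gu:).
  → primary stress on syllable 1.

no: stays on 1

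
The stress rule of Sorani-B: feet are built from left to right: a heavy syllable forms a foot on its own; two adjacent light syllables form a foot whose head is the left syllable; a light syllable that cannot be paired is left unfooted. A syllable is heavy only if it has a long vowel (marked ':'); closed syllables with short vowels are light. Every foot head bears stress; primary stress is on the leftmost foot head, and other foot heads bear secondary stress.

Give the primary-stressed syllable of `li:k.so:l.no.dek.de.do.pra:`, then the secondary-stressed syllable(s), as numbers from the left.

primary 1, secondary 2, 3, 5, 7

Weights: 1 li:k H, 2 so:l H, 3 no L, 4 dek L, 5 de L, 6 do L, 7 pra: H.
Parse left to right (heavy = foot alone; LL = one foot; stranded L unfooted): (ˈli:k) (ˈso:l) (ˈno.dek) (ˈde.do) (ˈpra:).
Foot heads: 1, 2, 3, 5, 7.
Primary stress on the leftmost head = syllable 1.
Secondary stress on 2, 3, 5, 7: ˈli:k.ˌso:l.ˌno.dek.ˌde.do.ˌpra:.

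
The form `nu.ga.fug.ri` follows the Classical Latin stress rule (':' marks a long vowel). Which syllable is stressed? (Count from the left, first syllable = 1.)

Classical Latin: stress the penult if heavy (long vowel or closed), else the antepenult.
Weights: 2 ga L, 3 fug H, 4 ri L.
The penult (syllable 3, fug) is heavy, so it takes stress.
Stress on syllable 3: nu.ga.ˈfug.ri.

3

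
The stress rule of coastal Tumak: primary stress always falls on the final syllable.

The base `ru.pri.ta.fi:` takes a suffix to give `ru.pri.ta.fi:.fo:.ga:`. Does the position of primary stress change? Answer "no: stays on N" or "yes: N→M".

Base `ru.pri.ta.fi:` (4 syllables):
  The word has 4 syllables; the final syllable is syllable 4 (fi:).
  → primary stress on syllable 4.
Suffixed `ru.pri.ta.fi:.fo:.ga:` (6 syllables):
  The word has 6 syllables; the final syllable is syllable 6 (ga:).
  → primary stress on syllable 6.

yes: 4→6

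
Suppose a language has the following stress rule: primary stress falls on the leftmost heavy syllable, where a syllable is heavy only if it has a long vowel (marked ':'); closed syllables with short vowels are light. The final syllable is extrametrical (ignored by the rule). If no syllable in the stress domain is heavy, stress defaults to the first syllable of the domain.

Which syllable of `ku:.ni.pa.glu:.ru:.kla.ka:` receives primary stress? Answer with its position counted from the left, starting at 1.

The final syllable (7, ka:) is extrametrical; the stress domain is syllables 1–6.
Weights: 1 ku: H, 2 ni L, 3 pa L, 4 glu: H, 5 ru: H, 6 kla L.
Heavy syllables in the domain: 1, 4, 5. The leftmost is syllable 1 (ku:).
Primary stress: syllable 1 → ˈku:.ni.pa.glu:.ru:.kla.ka:.

1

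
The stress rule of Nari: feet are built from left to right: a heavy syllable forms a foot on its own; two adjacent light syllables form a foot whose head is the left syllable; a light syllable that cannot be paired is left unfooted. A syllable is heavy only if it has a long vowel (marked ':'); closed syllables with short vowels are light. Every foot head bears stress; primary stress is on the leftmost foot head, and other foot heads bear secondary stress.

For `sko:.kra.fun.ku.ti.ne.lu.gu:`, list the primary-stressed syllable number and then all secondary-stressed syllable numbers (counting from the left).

Weights: 1 sko: H, 2 kra L, 3 fun L, 4 ku L, 5 ti L, 6 ne L, 7 lu L, 8 gu: H.
Parse left to right (heavy = foot alone; LL = one foot; stranded L unfooted): (ˈsko:) (ˈkra.fun) (ˈku.ti) (ˈne.lu) (ˈgu:).
Foot heads: 1, 2, 4, 6, 8.
Primary stress on the leftmost head = syllable 1.
Secondary stress on 2, 4, 6, 8: ˈsko:.ˌkra.fun.ˌku.ti.ˌne.lu.ˌgu:.

primary 1, secondary 2, 4, 6, 8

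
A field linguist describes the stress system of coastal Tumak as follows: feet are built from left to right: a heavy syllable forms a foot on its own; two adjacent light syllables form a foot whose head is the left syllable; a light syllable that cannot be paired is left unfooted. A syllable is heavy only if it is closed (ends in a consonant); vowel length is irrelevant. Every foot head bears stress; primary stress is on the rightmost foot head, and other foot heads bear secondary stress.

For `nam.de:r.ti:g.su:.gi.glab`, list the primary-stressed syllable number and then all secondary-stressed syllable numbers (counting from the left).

Weights: 1 nam H, 2 de:r H, 3 ti:g H, 4 su: L, 5 gi L, 6 glab H.
Parse left to right (heavy = foot alone; LL = one foot; stranded L unfooted): (ˈnam) (ˈde:r) (ˈti:g) (ˈsu:.gi) (ˈglab).
Foot heads: 1, 2, 3, 4, 6.
Primary stress on the rightmost head = syllable 6.
Secondary stress on 1, 2, 3, 4: ˌnam.ˌde:r.ˌti:g.ˌsu:.gi.ˈglab.

primary 6, secondary 1, 2, 3, 4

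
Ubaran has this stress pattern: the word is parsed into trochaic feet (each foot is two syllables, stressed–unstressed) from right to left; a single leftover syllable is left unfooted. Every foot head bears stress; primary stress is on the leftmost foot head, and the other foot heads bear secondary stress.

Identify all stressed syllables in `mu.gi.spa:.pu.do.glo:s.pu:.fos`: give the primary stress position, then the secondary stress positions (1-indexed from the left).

Parse right to left into trochaic (ˈσσ) feet: (ˈmu.gi) (ˈspa:.pu) (ˈdo.glo:s) (ˈpu:.fos).
Foot heads (stressed positions): 1, 3, 5, 7.
End Rule Leftmost: primary stress on the leftmost head = syllable 1.
Secondary stress on 3, 5, 7: ˈmu.gi.ˌspa:.pu.ˌdo.glo:s.ˌpu:.fos.

primary 1, secondary 3, 5, 7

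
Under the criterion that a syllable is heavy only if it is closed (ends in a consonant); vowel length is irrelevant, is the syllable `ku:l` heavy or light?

`ku:l`: long vowel, closed (coda /l/). Closed (coda /l/) → heavy.

heavy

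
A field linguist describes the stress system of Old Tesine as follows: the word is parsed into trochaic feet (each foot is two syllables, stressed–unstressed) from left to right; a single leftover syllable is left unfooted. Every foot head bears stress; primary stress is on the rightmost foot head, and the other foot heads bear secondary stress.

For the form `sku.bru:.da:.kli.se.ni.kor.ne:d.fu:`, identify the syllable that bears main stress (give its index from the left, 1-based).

7

Parse left to right into trochaic (ˈσσ) feet: (ˈsku.bru:) (ˈda:.kli) (ˈse.ni) (ˈkor.ne:d) fu:. Syllable 9 is left unfooted.
Foot heads (stressed positions): 1, 3, 5, 7.
End Rule Rightmost: primary stress on the rightmost head = syllable 7.
Primary stress: syllable 7 → sku.bru:.da:.kli.se.ni.ˈkor.ne:d.fu:.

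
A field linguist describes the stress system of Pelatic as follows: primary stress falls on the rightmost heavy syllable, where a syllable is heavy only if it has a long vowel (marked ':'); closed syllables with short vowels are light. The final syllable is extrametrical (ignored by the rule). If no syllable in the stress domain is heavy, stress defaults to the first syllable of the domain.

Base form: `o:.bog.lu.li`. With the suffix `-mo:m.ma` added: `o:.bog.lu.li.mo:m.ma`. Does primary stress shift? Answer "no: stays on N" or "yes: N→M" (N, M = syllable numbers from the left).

yes: 1→5

Base `o:.bog.lu.li` (4 syllables):
  The final syllable (4, li) is extrametrical; the stress domain is syllables 1–3.
  Weights: 1 o: H, 2 bog L, 3 lu L.
  Heavy syllables in the domain: 1. The rightmost is syllable 1 (o:).
  → primary stress on syllable 1.
Suffixed `o:.bog.lu.li.mo:m.ma` (6 syllables):
  The final syllable (6, ma) is extrametrical; the stress domain is syllables 1–5.
  Weights: 1 o: H, 2 bog L, 3 lu L, 4 li L, 5 mo:m H.
  Heavy syllables in the domain: 1, 5. The rightmost is syllable 5 (mo:m).
  → primary stress on syllable 5.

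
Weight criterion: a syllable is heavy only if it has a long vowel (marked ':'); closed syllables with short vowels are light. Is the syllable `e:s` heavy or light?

`e:s`: long vowel, closed (coda /s/). Long vowel → heavy.

heavy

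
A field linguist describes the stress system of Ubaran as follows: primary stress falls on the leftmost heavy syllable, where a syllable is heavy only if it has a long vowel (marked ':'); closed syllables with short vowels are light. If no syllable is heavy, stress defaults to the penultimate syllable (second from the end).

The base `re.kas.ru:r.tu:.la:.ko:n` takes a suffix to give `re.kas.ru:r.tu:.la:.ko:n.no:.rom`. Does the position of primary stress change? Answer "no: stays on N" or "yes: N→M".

Base `re.kas.ru:r.tu:.la:.ko:n` (6 syllables):
  Weights: 1 re L, 2 kas L, 3 ru:r H, 4 tu: H, 5 la: H, 6 ko:n H.
  Heavy syllables in the domain: 3, 4, 5, 6. The leftmost is syllable 3 (ru:r).
  → primary stress on syllable 3.
Suffixed `re.kas.ru:r.tu:.la:.ko:n.no:.rom` (8 syllables):
  Weights: 1 re L, 2 kas L, 3 ru:r H, 4 tu: H, 5 la: H, 6 ko:n H, 7 no: H, 8 rom L.
  Heavy syllables in the domain: 3, 4, 5, 6, 7. The leftmost is syllable 3 (ru:r).
  → primary stress on syllable 3.

no: stays on 3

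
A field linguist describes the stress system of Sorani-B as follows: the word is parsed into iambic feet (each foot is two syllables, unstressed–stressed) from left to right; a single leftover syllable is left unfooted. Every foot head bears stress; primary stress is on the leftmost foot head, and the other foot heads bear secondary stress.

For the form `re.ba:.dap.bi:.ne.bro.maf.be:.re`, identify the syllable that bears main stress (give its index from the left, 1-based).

2

Parse left to right into iambic (σˈσ) feet: (re.ˈba:) (dap.ˈbi:) (ne.ˈbro) (maf.ˈbe:) re. Syllable 9 is left unfooted.
Foot heads (stressed positions): 2, 4, 6, 8.
End Rule Leftmost: primary stress on the leftmost head = syllable 2.
Primary stress: syllable 2 → re.ˈba:.dap.bi:.ne.bro.maf.be:.re.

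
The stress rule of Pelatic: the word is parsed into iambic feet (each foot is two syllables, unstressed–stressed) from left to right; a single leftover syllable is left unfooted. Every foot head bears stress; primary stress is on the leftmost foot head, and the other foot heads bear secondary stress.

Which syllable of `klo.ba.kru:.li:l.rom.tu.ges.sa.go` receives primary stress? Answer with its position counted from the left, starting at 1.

2

Parse left to right into iambic (σˈσ) feet: (klo.ˈba) (kru:.ˈli:l) (rom.ˈtu) (ges.ˈsa) go. Syllable 9 is left unfooted.
Foot heads (stressed positions): 2, 4, 6, 8.
End Rule Leftmost: primary stress on the leftmost head = syllable 2.
Primary stress: syllable 2 → klo.ˈba.kru:.li:l.rom.tu.ges.sa.go.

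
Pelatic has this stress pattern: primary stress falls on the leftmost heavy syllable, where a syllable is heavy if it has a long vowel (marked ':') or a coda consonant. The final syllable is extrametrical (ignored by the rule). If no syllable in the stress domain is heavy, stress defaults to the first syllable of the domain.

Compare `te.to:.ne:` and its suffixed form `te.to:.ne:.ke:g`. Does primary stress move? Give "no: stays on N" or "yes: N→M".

no: stays on 2

Base `te.to:.ne:` (3 syllables):
  The final syllable (3, ne:) is extrametrical; the stress domain is syllables 1–2.
  Weights: 1 te L, 2 to: H.
  Heavy syllables in the domain: 2. The leftmost is syllable 2 (to:).
  → primary stress on syllable 2.
Suffixed `te.to:.ne:.ke:g` (4 syllables):
  The final syllable (4, ke:g) is extrametrical; the stress domain is syllables 1–3.
  Weights: 1 te L, 2 to: H, 3 ne: H.
  Heavy syllables in the domain: 2, 3. The leftmost is syllable 2 (to:).
  → primary stress on syllable 2.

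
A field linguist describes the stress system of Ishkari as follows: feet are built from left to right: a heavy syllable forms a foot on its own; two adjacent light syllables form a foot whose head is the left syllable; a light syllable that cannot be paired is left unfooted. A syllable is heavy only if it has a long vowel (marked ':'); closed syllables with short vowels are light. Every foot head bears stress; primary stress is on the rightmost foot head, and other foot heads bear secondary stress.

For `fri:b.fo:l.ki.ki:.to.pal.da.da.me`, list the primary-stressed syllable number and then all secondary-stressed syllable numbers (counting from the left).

Weights: 1 fri:b H, 2 fo:l H, 3 ki L, 4 ki: H, 5 to L, 6 pal L, 7 da L, 8 da L, 9 me L.
Parse left to right (heavy = foot alone; LL = one foot; stranded L unfooted): (ˈfri:b) (ˈfo:l) ki (ˈki:) (ˈto.pal) (ˈda.da) me.
Foot heads: 1, 2, 4, 5, 7.
Primary stress on the rightmost head = syllable 7.
Secondary stress on 1, 2, 4, 5: ˌfri:b.ˌfo:l.ki.ˌki:.ˌto.pal.ˈda.da.me.

primary 7, secondary 1, 2, 4, 5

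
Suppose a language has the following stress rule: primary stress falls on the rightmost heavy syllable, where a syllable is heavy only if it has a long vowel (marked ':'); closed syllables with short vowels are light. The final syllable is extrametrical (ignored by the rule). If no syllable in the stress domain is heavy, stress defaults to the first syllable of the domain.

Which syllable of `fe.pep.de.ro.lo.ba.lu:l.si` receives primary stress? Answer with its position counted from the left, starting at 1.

The final syllable (8, si) is extrametrical; the stress domain is syllables 1–7.
Weights: 1 fe L, 2 pep L, 3 de L, 4 ro L, 5 lo L, 6 ba L, 7 lu:l H.
Heavy syllables in the domain: 7. The rightmost is syllable 7 (lu:l).
Primary stress: syllable 7 → fe.pep.de.ro.lo.ba.ˈlu:l.si.

7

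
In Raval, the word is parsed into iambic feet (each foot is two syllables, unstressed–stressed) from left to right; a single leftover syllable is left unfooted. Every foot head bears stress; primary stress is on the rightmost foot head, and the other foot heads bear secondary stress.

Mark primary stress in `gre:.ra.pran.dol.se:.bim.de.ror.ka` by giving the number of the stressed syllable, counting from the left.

8

Parse left to right into iambic (σˈσ) feet: (gre:.ˈra) (pran.ˈdol) (se:.ˈbim) (de.ˈror) ka. Syllable 9 is left unfooted.
Foot heads (stressed positions): 2, 4, 6, 8.
End Rule Rightmost: primary stress on the rightmost head = syllable 8.
Primary stress: syllable 8 → gre:.ra.pran.dol.se:.bim.de.ˈror.ka.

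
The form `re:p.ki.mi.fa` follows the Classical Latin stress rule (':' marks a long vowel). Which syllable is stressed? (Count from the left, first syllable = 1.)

2

Classical Latin: stress the penult if heavy (long vowel or closed), else the antepenult.
Weights: 2 ki L, 3 mi L, 4 fa L.
The penult (syllable 3, mi) is light, so stress falls on the antepenult (syllable 2, ki).
Stress on syllable 2: re:p.ˈki.mi.fa.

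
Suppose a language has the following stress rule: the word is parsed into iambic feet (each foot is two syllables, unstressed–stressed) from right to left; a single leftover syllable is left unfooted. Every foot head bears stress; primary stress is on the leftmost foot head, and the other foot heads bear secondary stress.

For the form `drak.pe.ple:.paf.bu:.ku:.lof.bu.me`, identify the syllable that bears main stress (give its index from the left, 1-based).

3

Parse right to left into iambic (σˈσ) feet: drak (pe.ˈple:) (paf.ˈbu:) (ku:.ˈlof) (bu.ˈme). Syllable 1 is left unfooted.
Foot heads (stressed positions): 3, 5, 7, 9.
End Rule Leftmost: primary stress on the leftmost head = syllable 3.
Primary stress: syllable 3 → drak.pe.ˈple:.paf.bu:.ku:.lof.bu.me.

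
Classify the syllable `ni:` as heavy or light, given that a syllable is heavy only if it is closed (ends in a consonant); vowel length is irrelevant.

light

`ni:`: long vowel, open (no coda). Open (no coda) → light.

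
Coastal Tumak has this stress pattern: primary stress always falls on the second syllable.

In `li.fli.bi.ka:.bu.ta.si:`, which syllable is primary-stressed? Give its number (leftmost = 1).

The word has 7 syllables; the second syllable is syllable 2 (fli).
Primary stress: syllable 2 → li.ˈfli.bi.ka:.bu.ta.si:.

2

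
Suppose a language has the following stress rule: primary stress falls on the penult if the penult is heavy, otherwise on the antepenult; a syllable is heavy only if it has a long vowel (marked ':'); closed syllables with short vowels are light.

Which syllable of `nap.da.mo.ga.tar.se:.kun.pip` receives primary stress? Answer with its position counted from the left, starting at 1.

6

Weights: 6 se: H, 7 kun L, 8 pip L.
The penult (syllable 7, kun) is light, so stress falls on the antepenult (syllable 6, se:).
Primary stress: syllable 6 → nap.da.mo.ga.tar.ˈse:.kun.pip.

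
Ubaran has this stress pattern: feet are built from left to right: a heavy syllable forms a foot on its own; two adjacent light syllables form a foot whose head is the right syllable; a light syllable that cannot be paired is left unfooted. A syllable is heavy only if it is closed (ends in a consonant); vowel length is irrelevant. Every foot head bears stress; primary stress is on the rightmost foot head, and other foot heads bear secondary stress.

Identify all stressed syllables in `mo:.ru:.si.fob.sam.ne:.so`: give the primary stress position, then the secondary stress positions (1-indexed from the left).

Weights: 1 mo: L, 2 ru: L, 3 si L, 4 fob H, 5 sam H, 6 ne: L, 7 so L.
Parse left to right (heavy = foot alone; LL = one foot; stranded L unfooted): (mo:.ˈru:) si (ˈfob) (ˈsam) (ne:.ˈso).
Foot heads: 2, 4, 5, 7.
Primary stress on the rightmost head = syllable 7.
Secondary stress on 2, 4, 5: mo:.ˌru:.si.ˌfob.ˌsam.ne:.ˈso.

primary 7, secondary 2, 4, 5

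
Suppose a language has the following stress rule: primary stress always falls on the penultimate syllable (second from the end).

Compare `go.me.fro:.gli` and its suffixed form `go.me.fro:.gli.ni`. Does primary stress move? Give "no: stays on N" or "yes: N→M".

Base `go.me.fro:.gli` (4 syllables):
  The word has 4 syllables; the penultimate syllable (second from the end) is syllable 3 (fro:).
  → primary stress on syllable 3.
Suffixed `go.me.fro:.gli.ni` (5 syllables):
  The word has 5 syllables; the penultimate syllable (second from the end) is syllable 4 (gli).
  → primary stress on syllable 4.

yes: 3→4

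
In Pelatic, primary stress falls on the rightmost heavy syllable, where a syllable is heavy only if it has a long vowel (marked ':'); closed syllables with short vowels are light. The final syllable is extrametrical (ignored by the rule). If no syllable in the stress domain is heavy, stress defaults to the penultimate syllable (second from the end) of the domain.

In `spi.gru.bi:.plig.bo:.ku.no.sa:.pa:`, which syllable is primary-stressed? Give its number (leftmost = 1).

The final syllable (9, pa:) is extrametrical; the stress domain is syllables 1–8.
Weights: 1 spi L, 2 gru L, 3 bi: H, 4 plig L, 5 bo: H, 6 ku L, 7 no L, 8 sa: H.
Heavy syllables in the domain: 3, 5, 8. The rightmost is syllable 8 (sa:).
Primary stress: syllable 8 → spi.gru.bi:.plig.bo:.ku.no.ˈsa:.pa:.

8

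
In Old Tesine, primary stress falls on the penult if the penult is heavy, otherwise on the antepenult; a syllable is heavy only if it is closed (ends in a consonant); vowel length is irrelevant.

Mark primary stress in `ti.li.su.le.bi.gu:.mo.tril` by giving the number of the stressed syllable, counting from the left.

Weights: 6 gu: L, 7 mo L, 8 tril H.
The penult (syllable 7, mo) is light, so stress falls on the antepenult (syllable 6, gu:).
Primary stress: syllable 6 → ti.li.su.le.bi.ˈgu:.mo.tril.

6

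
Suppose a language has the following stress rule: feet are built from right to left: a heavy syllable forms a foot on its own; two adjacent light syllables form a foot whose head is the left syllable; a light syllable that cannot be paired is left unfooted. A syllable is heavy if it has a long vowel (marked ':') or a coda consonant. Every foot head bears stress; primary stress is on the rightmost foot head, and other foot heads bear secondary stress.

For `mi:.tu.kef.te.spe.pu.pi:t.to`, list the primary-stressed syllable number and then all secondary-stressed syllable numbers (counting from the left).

Weights: 1 mi: H, 2 tu L, 3 kef H, 4 te L, 5 spe L, 6 pu L, 7 pi:t H, 8 to L.
Parse right to left (heavy = foot alone; LL = one foot; stranded L unfooted): (ˈmi:) tu (ˈkef) te (ˈspe.pu) (ˈpi:t) to.
Foot heads: 1, 3, 5, 7.
Primary stress on the rightmost head = syllable 7.
Secondary stress on 1, 3, 5: ˌmi:.tu.ˌkef.te.ˌspe.pu.ˈpi:t.to.

primary 7, secondary 1, 3, 5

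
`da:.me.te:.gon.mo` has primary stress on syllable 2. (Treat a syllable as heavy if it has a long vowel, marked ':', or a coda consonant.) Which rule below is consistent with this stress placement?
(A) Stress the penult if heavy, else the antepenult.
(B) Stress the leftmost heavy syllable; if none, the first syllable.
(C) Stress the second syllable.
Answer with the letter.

Rule A → syllable 4 (observed: 2).
Rule B → syllable 1 (observed: 2).
Rule C → syllable 2 ✓.

C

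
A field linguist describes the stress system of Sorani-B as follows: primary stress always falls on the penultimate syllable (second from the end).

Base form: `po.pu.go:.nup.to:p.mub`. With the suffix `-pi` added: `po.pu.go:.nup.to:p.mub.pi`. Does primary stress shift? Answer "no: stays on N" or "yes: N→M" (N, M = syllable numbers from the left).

yes: 5→6

Base `po.pu.go:.nup.to:p.mub` (6 syllables):
  The word has 6 syllables; the penultimate syllable (second from the end) is syllable 5 (to:p).
  → primary stress on syllable 5.
Suffixed `po.pu.go:.nup.to:p.mub.pi` (7 syllables):
  The word has 7 syllables; the penultimate syllable (second from the end) is syllable 6 (mub).
  → primary stress on syllable 6.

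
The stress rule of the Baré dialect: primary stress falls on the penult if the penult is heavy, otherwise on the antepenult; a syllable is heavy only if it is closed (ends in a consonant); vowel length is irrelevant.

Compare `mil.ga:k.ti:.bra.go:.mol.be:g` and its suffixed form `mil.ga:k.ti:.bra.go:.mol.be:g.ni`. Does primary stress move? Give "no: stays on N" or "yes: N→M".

yes: 6→7

Base `mil.ga:k.ti:.bra.go:.mol.be:g` (7 syllables):
  Weights: 5 go: L, 6 mol H, 7 be:g H.
  The penult (syllable 6, mol) is heavy, so it takes stress.
  → primary stress on syllable 6.
Suffixed `mil.ga:k.ti:.bra.go:.mol.be:g.ni` (8 syllables):
  Weights: 6 mol H, 7 be:g H, 8 ni L.
  The penult (syllable 7, be:g) is heavy, so it takes stress.
  → primary stress on syllable 7.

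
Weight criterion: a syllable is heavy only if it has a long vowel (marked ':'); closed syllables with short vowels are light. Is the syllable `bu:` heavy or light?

`bu:`: long vowel, open (no coda). Long vowel → heavy.

heavy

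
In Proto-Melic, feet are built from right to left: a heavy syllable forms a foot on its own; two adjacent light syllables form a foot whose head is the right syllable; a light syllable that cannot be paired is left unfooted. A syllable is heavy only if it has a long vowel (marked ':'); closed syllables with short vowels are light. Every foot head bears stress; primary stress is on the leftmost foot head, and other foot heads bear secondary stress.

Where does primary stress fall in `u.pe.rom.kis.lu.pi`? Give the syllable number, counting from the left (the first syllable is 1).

Weights: 1 u L, 2 pe L, 3 rom L, 4 kis L, 5 lu L, 6 pi L.
Parse right to left (heavy = foot alone; LL = one foot; stranded L unfooted): (u.ˈpe) (rom.ˈkis) (lu.ˈpi).
Foot heads: 2, 4, 6.
Primary stress on the leftmost head = syllable 2.
Primary stress: syllable 2 → u.ˈpe.rom.kis.lu.pi.

2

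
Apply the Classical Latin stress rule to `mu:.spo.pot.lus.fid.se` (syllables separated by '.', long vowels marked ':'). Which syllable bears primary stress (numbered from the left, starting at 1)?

Classical Latin: stress the penult if heavy (long vowel or closed), else the antepenult.
Weights: 4 lus H, 5 fid H, 6 se L.
The penult (syllable 5, fid) is heavy, so it takes stress.
Stress on syllable 5: mu:.spo.pot.lus.ˈfid.se.

5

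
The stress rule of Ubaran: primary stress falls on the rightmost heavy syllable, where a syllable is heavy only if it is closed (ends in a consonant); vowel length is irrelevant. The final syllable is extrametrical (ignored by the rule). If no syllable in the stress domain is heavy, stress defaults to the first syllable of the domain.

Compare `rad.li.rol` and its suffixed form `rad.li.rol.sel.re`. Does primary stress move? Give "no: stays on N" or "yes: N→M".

yes: 1→4

Base `rad.li.rol` (3 syllables):
  The final syllable (3, rol) is extrametrical; the stress domain is syllables 1–2.
  Weights: 1 rad H, 2 li L.
  Heavy syllables in the domain: 1. The rightmost is syllable 1 (rad).
  → primary stress on syllable 1.
Suffixed `rad.li.rol.sel.re` (5 syllables):
  The final syllable (5, re) is extrametrical; the stress domain is syllables 1–4.
  Weights: 1 rad H, 2 li L, 3 rol H, 4 sel H.
  Heavy syllables in the domain: 1, 3, 4. The rightmost is syllable 4 (sel).
  → primary stress on syllable 4.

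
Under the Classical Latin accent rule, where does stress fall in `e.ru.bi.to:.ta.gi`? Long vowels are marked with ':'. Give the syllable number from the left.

4

Classical Latin: stress the penult if heavy (long vowel or closed), else the antepenult.
Weights: 4 to: H, 5 ta L, 6 gi L.
The penult (syllable 5, ta) is light, so stress falls on the antepenult (syllable 4, to:).
Stress on syllable 4: e.ru.bi.ˈto:.ta.gi.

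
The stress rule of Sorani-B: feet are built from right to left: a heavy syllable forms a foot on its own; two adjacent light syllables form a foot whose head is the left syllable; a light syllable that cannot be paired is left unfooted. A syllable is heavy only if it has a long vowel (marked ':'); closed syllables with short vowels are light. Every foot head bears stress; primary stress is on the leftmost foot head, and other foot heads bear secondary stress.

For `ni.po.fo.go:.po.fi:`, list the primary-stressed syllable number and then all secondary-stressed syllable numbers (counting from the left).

primary 2, secondary 4, 6

Weights: 1 ni L, 2 po L, 3 fo L, 4 go: H, 5 po L, 6 fi: H.
Parse right to left (heavy = foot alone; LL = one foot; stranded L unfooted): ni (ˈpo.fo) (ˈgo:) po (ˈfi:).
Foot heads: 2, 4, 6.
Primary stress on the leftmost head = syllable 2.
Secondary stress on 4, 6: ni.ˈpo.fo.ˌgo:.po.ˌfi:.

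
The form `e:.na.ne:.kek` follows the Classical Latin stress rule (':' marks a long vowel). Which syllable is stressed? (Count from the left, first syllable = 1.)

3

Classical Latin: stress the penult if heavy (long vowel or closed), else the antepenult.
Weights: 2 na L, 3 ne: H, 4 kek H.
The penult (syllable 3, ne:) is heavy, so it takes stress.
Stress on syllable 3: e:.na.ˈne:.kek.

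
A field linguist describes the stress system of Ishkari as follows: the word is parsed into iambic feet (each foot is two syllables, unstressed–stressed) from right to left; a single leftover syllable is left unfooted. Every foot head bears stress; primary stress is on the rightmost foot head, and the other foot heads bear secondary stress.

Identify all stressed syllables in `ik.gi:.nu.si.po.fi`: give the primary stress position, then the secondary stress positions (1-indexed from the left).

Parse right to left into iambic (σˈσ) feet: (ik.ˈgi:) (nu.ˈsi) (po.ˈfi).
Foot heads (stressed positions): 2, 4, 6.
End Rule Rightmost: primary stress on the rightmost head = syllable 6.
Secondary stress on 2, 4: ik.ˌgi:.nu.ˌsi.po.ˈfi.

primary 6, secondary 2, 4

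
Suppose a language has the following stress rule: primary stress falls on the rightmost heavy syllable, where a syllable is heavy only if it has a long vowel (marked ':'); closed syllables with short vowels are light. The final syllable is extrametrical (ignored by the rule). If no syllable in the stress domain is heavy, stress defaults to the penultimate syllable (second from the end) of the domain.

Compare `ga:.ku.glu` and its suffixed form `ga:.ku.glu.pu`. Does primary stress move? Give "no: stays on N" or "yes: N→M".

no: stays on 1

Base `ga:.ku.glu` (3 syllables):
  The final syllable (3, glu) is extrametrical; the stress domain is syllables 1–2.
  Weights: 1 ga: H, 2 ku L.
  Heavy syllables in the domain: 1. The rightmost is syllable 1 (ga:).
  → primary stress on syllable 1.
Suffixed `ga:.ku.glu.pu` (4 syllables):
  The final syllable (4, pu) is extrametrical; the stress domain is syllables 1–3.
  Weights: 1 ga: H, 2 ku L, 3 glu L.
  Heavy syllables in the domain: 1. The rightmost is syllable 1 (ga:).
  → primary stress on syllable 1.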